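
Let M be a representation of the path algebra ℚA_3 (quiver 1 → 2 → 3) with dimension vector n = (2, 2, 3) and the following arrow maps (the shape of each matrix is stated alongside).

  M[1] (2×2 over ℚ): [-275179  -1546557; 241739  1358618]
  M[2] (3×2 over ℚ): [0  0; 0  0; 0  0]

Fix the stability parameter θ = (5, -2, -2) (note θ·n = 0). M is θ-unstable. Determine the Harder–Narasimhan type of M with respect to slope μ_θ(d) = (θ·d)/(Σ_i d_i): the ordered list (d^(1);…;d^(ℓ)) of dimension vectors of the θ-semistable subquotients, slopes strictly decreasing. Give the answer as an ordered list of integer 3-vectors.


Barcode: M ≅ I[1,2]^2, I[3,3]^3. HN layers by μ_θ (2 steps, strictly decreasing):
  μ^(1)=3/2; μ^(2)=-2

((2, 2, 0); (0, 0, 3))


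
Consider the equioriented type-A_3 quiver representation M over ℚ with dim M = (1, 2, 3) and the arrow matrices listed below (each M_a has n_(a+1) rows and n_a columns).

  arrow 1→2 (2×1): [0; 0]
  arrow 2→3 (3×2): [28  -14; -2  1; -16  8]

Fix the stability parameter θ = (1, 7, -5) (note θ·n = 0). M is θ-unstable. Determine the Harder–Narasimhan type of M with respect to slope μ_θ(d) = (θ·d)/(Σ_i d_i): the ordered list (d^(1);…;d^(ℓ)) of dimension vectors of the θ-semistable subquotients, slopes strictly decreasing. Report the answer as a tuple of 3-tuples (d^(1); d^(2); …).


Via rank(M_{q-1}∘⋯∘M_p): M ≅ I[1,1], I[2,2], I[2,3], I[3,3]^2.
μ_θ-semistable layers: μ^(1)=7; μ^(2)=1; μ^(3)=-5

((0, 1, 0); (1, 1, 1); (0, 0, 2))


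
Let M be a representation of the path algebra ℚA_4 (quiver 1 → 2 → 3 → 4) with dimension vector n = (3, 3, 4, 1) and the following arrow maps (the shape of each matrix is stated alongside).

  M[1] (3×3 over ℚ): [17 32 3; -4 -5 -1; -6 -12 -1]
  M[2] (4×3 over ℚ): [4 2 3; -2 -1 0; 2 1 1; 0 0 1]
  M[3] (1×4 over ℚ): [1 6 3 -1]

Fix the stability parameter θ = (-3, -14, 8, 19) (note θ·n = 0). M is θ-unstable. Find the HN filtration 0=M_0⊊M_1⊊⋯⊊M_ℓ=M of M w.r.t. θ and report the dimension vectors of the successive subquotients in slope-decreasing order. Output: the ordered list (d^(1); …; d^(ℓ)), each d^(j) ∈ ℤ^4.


Interval decomposition of M: I[1,2], I[1,3], I[1,4], I[3,3]^2.
HN type (ℓ=3): μ^(1)=19; μ^(2)=8; μ^(3)=-17/2

((0, 0, 0, 1); (0, 0, 4, 0); (3, 3, 0, 0))


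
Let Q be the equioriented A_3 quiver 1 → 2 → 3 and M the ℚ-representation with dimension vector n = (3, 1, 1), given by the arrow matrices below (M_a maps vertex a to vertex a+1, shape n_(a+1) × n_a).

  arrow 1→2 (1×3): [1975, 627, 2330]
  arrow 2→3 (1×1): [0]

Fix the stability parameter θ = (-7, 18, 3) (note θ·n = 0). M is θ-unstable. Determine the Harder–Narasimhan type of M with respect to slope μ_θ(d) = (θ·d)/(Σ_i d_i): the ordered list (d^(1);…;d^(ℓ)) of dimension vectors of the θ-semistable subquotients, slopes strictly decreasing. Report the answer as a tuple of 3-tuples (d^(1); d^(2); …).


Barcode: M ≅ I[1,1]^2, I[1,2], I[3,3]. HN layers by μ_θ (3 steps, strictly decreasing):
  μ^(1)=18; μ^(2)=3; μ^(3)=-7

((0, 1, 0); (0, 0, 1); (3, 0, 0))


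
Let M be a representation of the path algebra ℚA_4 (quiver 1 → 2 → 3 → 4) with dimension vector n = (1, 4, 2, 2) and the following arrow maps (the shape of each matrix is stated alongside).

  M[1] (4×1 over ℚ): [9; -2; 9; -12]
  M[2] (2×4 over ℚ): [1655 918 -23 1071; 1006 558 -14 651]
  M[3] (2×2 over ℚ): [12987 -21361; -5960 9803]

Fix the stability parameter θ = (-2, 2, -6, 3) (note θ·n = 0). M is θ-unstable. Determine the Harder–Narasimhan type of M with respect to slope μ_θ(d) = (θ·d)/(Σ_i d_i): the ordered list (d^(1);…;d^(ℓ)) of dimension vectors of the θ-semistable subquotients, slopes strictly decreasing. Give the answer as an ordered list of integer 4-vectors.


Interval decomposition of M: I[1,2], I[2,2], I[2,4]^2.
HN type (ℓ=3): μ^(1)=3; μ^(2)=2; μ^(3)=-2

((0, 0, 0, 2); (0, 2, 0, 0); (1, 2, 2, 0))


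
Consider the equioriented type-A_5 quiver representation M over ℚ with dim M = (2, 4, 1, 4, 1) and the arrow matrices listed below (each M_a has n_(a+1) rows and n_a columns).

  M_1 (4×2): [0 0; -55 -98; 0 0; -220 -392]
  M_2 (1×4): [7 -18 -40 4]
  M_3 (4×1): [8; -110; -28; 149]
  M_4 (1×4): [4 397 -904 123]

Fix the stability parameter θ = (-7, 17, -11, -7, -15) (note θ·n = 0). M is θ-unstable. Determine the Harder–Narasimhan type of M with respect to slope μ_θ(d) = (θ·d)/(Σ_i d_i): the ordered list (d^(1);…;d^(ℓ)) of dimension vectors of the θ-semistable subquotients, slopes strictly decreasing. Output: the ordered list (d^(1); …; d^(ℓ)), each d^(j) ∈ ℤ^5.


Interval decomposition of M: I[1,1], I[1,5], I[2,2]^3, I[4,4]^3.
HN type (ℓ=3): μ^(1)=17; μ^(2)=-4; μ^(3)=-7

((0, 3, 0, 0, 0); (0, 1, 1, 1, 1); (2, 0, 0, 3, 0))


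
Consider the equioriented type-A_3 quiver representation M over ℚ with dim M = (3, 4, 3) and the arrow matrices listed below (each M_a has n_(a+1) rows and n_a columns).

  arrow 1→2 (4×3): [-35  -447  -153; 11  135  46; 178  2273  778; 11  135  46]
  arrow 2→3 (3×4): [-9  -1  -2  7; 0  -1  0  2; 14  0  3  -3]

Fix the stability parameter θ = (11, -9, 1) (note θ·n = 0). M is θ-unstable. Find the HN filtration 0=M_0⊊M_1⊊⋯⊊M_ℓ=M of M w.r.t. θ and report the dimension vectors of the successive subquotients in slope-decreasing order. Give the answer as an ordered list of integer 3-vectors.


Via rank(M_{q-1}∘⋯∘M_p): M ≅ I[1,3]^3, I[2,2].
μ_θ-semistable layers: μ^(1)=1; μ^(2)=-9

((3, 3, 3); (0, 1, 0))


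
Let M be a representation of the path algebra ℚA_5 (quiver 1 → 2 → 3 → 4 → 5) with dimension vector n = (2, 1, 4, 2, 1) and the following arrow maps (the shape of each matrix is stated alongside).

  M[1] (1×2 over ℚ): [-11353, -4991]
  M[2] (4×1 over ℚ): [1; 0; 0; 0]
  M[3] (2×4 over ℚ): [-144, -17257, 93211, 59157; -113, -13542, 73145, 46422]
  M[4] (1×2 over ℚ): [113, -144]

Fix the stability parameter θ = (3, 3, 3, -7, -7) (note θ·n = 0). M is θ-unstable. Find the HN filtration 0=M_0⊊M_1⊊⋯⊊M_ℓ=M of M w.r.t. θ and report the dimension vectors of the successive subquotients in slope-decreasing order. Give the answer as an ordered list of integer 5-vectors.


Barcode: M ≅ I[1,1], I[1,4], I[3,3]^2, I[3,5]. HN layers by μ_θ (3 steps, strictly decreasing):
  μ^(1)=3; μ^(2)=1/2; μ^(3)=-11/3

((1, 0, 2, 0, 0); (1, 1, 1, 1, 0); (0, 0, 1, 1, 1))


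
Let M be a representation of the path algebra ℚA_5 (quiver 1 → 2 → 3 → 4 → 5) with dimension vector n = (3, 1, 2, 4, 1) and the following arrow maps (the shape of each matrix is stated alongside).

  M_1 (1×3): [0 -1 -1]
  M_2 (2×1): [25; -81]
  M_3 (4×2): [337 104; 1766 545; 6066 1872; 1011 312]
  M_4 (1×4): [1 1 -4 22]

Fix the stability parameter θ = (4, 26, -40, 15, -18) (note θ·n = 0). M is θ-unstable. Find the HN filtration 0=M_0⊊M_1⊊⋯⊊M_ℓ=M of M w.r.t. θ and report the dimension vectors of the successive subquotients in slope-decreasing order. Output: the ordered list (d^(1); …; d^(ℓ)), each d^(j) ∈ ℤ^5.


Barcode: M ≅ I[1,1]^2, I[1,4], I[3,5], I[4,4]^2. HN layers by μ_θ (5 steps, strictly decreasing):
  μ^(1)=15; μ^(2)=4; μ^(3)=-3/2; μ^(4)=-10/3; μ^(5)=-40

((0, 0, 0, 3, 0); (2, 0, 0, 0, 0); (0, 0, 0, 1, 1); (1, 1, 1, 0, 0); (0, 0, 1, 0, 0))


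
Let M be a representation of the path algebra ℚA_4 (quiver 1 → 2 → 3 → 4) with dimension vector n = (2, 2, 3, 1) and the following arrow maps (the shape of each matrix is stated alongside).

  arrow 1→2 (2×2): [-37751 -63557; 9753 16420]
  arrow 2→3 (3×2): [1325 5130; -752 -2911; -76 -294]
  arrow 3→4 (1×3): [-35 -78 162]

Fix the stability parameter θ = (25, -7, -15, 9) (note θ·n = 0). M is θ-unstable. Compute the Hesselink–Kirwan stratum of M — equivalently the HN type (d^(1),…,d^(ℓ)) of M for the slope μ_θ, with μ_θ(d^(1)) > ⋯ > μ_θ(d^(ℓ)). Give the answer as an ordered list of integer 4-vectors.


Barcode: M ≅ I[1,3], I[1,4], I[3,3]. HN layers by μ_θ (3 steps, strictly decreasing):
  μ^(1)=9; μ^(2)=1; μ^(3)=-15

((0, 0, 0, 1); (2, 2, 2, 0); (0, 0, 1, 0))


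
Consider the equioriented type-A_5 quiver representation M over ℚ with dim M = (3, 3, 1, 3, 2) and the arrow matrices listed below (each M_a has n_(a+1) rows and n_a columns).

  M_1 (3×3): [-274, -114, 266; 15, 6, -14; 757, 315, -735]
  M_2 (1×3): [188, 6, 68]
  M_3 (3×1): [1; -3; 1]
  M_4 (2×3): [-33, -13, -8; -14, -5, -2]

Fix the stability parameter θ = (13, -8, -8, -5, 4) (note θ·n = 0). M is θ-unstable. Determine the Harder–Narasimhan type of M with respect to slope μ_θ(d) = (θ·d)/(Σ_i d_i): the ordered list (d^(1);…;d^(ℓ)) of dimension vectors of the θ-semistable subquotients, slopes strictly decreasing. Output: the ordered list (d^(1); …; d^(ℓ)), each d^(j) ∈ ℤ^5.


Via rank(M_{q-1}∘⋯∘M_p): M ≅ I[1,1], I[1,2], I[1,5], I[2,2], I[4,4], I[4,5].
μ_θ-semistable layers: μ^(1)=13; μ^(2)=4; μ^(3)=5/2; μ^(4)=-2; μ^(5)=-5; μ^(6)=-8

((1, 0, 0, 0, 0); (0, 0, 0, 0, 2); (1, 1, 0, 0, 0); (1, 1, 1, 1, 0); (0, 0, 0, 2, 0); (0, 1, 0, 0, 0))


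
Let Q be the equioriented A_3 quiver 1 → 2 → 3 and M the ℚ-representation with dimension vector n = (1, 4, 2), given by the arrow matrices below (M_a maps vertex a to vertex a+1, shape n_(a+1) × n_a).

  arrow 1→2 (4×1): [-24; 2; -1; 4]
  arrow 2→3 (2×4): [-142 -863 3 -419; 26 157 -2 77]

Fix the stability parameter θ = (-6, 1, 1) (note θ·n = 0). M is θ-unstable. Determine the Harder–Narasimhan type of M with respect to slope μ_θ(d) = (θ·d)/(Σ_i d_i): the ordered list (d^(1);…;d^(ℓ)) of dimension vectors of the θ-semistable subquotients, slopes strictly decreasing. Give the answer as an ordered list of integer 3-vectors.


Interval decomposition of M: I[1,3], I[2,2]^2, I[2,3].
HN type (ℓ=2): μ^(1)=1; μ^(2)=-6

((0, 4, 2); (1, 0, 0))


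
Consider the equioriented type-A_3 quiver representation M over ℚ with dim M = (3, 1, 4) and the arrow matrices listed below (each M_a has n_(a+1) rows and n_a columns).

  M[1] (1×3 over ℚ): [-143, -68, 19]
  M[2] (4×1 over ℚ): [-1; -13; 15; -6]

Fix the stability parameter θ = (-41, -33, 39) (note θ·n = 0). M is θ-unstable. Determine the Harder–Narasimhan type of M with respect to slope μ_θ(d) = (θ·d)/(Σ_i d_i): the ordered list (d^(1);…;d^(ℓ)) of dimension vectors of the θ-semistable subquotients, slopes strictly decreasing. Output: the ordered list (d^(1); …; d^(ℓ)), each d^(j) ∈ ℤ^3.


Via rank(M_{q-1}∘⋯∘M_p): M ≅ I[1,1]^2, I[1,3], I[3,3]^3.
μ_θ-semistable layers: μ^(1)=39; μ^(2)=-33; μ^(3)=-41

((0, 0, 4); (0, 1, 0); (3, 0, 0))


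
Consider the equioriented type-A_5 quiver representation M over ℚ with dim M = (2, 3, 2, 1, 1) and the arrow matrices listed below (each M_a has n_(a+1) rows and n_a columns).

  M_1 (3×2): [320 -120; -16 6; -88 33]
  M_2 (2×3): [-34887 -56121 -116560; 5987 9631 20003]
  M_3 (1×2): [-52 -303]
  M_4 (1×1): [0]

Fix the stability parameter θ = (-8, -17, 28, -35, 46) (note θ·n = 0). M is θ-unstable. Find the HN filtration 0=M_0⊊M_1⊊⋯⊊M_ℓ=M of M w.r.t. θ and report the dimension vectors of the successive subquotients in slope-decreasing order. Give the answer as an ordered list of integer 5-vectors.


Barcode: M ≅ I[1,1], I[1,4], I[2,2], I[2,3], I[5,5]. HN layers by μ_θ (6 steps, strictly decreasing):
  μ^(1)=46; μ^(2)=28; μ^(3)=-7/2; μ^(4)=-8; μ^(5)=-25/2; μ^(6)=-17

((0, 0, 0, 0, 1); (0, 0, 1, 0, 0); (0, 0, 1, 1, 0); (1, 0, 0, 0, 0); (1, 1, 0, 0, 0); (0, 2, 0, 0, 0))


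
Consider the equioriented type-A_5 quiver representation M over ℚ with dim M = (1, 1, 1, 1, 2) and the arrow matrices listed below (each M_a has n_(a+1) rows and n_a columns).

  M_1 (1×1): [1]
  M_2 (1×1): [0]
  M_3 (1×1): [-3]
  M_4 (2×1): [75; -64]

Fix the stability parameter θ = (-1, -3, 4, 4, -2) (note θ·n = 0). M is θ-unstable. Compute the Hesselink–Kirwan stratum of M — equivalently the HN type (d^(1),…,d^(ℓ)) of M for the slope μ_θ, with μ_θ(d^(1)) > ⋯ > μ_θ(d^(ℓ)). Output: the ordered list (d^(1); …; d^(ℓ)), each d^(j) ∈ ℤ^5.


Interval decomposition of M: I[1,2], I[3,5], I[5,5].
HN type (ℓ=2): μ^(1)=2; μ^(2)=-2

((0, 0, 1, 1, 1); (1, 1, 0, 0, 1))


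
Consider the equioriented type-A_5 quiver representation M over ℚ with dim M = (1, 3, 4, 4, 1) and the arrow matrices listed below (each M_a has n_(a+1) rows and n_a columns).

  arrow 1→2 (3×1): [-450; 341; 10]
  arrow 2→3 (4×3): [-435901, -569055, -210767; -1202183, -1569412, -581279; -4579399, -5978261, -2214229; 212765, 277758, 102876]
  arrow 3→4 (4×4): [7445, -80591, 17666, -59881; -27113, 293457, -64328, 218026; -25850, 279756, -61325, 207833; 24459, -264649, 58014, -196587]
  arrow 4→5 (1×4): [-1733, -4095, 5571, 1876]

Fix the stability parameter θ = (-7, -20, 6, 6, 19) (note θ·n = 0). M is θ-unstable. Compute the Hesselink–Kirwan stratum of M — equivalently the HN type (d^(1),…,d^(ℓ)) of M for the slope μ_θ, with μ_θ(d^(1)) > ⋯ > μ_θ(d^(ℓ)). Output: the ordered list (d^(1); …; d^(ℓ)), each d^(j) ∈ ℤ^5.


Barcode: M ≅ I[1,5], I[2,4]^2, I[3,3], I[4,4]. HN layers by μ_θ (4 steps, strictly decreasing):
  μ^(1)=19; μ^(2)=6; μ^(3)=-27/2; μ^(4)=-20

((0, 0, 0, 0, 1); (0, 0, 4, 4, 0); (1, 1, 0, 0, 0); (0, 2, 0, 0, 0))


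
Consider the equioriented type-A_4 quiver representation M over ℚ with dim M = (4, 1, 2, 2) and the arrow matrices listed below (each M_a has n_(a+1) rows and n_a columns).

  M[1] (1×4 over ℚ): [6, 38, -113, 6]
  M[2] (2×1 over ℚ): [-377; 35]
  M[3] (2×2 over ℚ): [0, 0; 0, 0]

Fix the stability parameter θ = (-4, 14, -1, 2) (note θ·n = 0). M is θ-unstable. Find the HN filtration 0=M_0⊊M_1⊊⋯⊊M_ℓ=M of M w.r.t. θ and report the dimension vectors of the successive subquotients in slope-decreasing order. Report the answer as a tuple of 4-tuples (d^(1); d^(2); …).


Via rank(M_{q-1}∘⋯∘M_p): M ≅ I[1,1]^3, I[1,3], I[3,3], I[4,4]^2.
μ_θ-semistable layers: μ^(1)=13/2; μ^(2)=2; μ^(3)=-1; μ^(4)=-4

((0, 1, 1, 0); (0, 0, 0, 2); (0, 0, 1, 0); (4, 0, 0, 0))


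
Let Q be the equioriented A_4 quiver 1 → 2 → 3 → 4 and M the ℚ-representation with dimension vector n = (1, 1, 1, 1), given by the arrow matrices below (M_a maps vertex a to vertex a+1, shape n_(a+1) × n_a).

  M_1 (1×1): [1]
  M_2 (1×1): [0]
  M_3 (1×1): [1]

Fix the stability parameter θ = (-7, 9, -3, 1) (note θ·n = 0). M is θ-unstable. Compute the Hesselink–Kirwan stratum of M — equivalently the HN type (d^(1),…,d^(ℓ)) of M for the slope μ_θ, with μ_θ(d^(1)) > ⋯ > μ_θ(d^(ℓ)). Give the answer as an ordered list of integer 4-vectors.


Barcode: M ≅ I[1,2], I[3,4]. HN layers by μ_θ (4 steps, strictly decreasing):
  μ^(1)=9; μ^(2)=1; μ^(3)=-3; μ^(4)=-7

((0, 1, 0, 0); (0, 0, 0, 1); (0, 0, 1, 0); (1, 0, 0, 0))


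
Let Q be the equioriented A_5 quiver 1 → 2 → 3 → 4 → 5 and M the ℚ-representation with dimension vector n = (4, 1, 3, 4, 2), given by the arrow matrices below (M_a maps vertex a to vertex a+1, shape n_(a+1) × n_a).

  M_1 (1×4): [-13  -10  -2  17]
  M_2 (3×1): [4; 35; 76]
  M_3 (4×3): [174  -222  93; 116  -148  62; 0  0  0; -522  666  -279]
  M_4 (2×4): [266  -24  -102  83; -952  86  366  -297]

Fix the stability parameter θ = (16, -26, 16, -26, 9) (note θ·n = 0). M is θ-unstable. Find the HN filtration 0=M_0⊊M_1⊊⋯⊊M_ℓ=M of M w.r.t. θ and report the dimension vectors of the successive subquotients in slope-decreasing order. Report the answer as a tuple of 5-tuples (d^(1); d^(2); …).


Barcode: M ≅ I[1,1]^3, I[1,5], I[3,3]^2, I[4,4]^2, I[4,5]. HN layers by μ_θ (4 steps, strictly decreasing):
  μ^(1)=16; μ^(2)=9; μ^(3)=-5; μ^(4)=-26

((3, 0, 2, 0, 0); (0, 0, 0, 0, 2); (1, 1, 1, 1, 0); (0, 0, 0, 3, 0))


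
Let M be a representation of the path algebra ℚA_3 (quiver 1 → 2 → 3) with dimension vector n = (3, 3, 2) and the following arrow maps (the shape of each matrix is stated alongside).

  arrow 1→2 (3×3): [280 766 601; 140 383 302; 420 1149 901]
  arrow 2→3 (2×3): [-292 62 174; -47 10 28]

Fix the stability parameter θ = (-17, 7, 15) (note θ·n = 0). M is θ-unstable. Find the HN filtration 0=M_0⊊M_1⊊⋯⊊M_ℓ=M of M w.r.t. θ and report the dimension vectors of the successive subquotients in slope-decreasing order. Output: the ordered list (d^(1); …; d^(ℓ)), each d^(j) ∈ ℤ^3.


Barcode: M ≅ I[1,1], I[1,2], I[1,3], I[2,3]. HN layers by μ_θ (3 steps, strictly decreasing):
  μ^(1)=15; μ^(2)=7; μ^(3)=-17

((0, 0, 2); (0, 3, 0); (3, 0, 0))


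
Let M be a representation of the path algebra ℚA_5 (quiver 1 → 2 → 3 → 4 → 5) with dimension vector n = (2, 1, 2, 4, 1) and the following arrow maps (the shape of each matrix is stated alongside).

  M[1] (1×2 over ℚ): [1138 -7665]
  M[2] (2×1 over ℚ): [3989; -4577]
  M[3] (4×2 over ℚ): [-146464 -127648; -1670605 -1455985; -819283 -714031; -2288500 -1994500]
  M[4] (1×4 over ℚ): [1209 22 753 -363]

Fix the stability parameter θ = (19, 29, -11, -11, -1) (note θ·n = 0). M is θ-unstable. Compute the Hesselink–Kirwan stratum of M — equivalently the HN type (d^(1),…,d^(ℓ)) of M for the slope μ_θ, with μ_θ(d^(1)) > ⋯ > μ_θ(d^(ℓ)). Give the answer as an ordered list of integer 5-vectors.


Barcode: M ≅ I[1,1], I[1,3], I[3,5], I[4,4]^3. HN layers by μ_θ (4 steps, strictly decreasing):
  μ^(1)=19; μ^(2)=37/3; μ^(3)=-1; μ^(4)=-11

((1, 0, 0, 0, 0); (1, 1, 1, 0, 0); (0, 0, 0, 0, 1); (0, 0, 1, 4, 0))


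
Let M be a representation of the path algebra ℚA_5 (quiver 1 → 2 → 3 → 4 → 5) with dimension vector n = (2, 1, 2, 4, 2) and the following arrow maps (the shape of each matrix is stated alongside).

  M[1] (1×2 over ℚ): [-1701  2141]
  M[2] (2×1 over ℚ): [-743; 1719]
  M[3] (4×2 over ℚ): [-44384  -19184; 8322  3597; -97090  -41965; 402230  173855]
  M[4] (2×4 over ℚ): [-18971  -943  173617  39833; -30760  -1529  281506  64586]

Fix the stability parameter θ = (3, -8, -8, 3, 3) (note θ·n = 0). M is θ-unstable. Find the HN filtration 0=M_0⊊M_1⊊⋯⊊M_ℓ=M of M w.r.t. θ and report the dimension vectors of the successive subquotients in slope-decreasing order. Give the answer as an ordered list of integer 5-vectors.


Via rank(M_{q-1}∘⋯∘M_p): M ≅ I[1,1], I[1,5], I[3,3], I[4,4]^2, I[4,5].
μ_θ-semistable layers: μ^(1)=3; μ^(2)=-13/3; μ^(3)=-8

((1, 0, 0, 4, 2); (1, 1, 1, 0, 0); (0, 0, 1, 0, 0))


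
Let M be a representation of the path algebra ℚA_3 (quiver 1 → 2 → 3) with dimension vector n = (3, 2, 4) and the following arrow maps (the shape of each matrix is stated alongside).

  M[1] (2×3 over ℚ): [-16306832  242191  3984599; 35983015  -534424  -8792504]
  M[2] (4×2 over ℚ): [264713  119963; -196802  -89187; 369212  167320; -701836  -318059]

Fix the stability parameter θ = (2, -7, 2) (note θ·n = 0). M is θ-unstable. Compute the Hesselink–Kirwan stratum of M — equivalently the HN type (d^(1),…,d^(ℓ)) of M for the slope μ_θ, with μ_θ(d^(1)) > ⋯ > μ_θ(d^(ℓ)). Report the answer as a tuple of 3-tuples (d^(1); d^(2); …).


Via rank(M_{q-1}∘⋯∘M_p): M ≅ I[1,1], I[1,3]^2, I[3,3]^2.
μ_θ-semistable layers: μ^(1)=2; μ^(2)=-5/2

((1, 0, 4); (2, 2, 0))


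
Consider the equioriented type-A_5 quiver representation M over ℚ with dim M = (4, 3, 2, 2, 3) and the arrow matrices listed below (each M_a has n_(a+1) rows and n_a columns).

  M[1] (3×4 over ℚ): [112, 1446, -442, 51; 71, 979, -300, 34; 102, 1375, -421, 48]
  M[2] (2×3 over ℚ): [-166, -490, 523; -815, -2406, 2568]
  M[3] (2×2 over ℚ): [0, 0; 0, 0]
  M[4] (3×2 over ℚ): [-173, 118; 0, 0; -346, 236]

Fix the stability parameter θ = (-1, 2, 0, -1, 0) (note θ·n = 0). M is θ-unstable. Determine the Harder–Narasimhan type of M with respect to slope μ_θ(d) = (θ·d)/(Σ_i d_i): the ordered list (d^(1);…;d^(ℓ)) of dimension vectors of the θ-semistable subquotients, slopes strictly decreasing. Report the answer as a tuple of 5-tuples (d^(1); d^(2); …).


Interval decomposition of M: I[1,1], I[1,2], I[1,3]^2, I[4,4], I[4,5], I[5,5]^2.
HN type (ℓ=4): μ^(1)=2; μ^(2)=1; μ^(3)=0; μ^(4)=-1

((0, 1, 0, 0, 0); (0, 2, 2, 0, 0); (0, 0, 0, 0, 3); (4, 0, 0, 2, 0))


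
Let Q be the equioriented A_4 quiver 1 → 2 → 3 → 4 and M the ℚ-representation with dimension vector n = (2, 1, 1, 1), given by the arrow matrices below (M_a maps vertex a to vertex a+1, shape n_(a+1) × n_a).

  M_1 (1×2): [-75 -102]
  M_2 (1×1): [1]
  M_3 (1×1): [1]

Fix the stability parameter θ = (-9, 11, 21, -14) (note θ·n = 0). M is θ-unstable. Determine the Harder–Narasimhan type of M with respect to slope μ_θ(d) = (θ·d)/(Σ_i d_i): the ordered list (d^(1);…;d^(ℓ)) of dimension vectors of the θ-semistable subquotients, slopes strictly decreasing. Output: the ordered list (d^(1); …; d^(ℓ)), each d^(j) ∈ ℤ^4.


Barcode: M ≅ I[1,1], I[1,4]. HN layers by μ_θ (2 steps, strictly decreasing):
  μ^(1)=6; μ^(2)=-9

((0, 1, 1, 1); (2, 0, 0, 0))


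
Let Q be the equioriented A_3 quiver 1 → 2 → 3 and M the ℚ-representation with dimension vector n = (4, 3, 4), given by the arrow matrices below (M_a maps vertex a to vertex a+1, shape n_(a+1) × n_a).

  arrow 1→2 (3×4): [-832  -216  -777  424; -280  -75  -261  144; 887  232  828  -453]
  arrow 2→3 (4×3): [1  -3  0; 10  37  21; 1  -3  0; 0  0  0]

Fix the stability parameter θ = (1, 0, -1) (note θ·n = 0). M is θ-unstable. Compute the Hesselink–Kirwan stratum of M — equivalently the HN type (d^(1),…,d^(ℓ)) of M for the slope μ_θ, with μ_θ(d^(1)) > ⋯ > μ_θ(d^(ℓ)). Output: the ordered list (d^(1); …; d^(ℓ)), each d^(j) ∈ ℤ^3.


Via rank(M_{q-1}∘⋯∘M_p): M ≅ I[1,1], I[1,2], I[1,3]^2, I[3,3]^2.
μ_θ-semistable layers: μ^(1)=1; μ^(2)=1/2; μ^(3)=0; μ^(4)=-1

((1, 0, 0); (1, 1, 0); (2, 2, 2); (0, 0, 2))


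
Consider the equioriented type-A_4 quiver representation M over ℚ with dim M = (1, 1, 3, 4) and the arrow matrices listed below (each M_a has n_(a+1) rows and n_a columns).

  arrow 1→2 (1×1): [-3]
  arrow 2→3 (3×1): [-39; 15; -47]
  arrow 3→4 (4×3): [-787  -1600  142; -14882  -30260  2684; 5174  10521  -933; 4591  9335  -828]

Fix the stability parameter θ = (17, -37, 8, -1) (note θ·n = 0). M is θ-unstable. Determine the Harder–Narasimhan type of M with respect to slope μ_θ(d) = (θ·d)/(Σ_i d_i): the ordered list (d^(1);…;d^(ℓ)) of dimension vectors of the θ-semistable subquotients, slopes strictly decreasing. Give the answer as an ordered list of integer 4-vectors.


Interval decomposition of M: I[1,4], I[3,4]^2, I[4,4].
HN type (ℓ=3): μ^(1)=7/2; μ^(2)=-1; μ^(3)=-10

((0, 0, 3, 3); (0, 0, 0, 1); (1, 1, 0, 0))


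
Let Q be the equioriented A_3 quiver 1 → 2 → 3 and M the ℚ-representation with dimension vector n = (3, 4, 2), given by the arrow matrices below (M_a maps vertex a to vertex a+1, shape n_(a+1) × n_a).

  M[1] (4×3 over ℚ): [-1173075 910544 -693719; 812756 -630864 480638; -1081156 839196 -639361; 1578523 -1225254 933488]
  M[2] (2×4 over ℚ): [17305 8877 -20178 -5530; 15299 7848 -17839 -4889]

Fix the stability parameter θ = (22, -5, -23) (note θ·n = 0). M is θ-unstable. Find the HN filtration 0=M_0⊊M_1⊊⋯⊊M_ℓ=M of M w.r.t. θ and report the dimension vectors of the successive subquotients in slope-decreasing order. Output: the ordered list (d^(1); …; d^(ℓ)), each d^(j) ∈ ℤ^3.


Via rank(M_{q-1}∘⋯∘M_p): M ≅ I[1,2], I[1,3]^2, I[2,2].
μ_θ-semistable layers: μ^(1)=17/2; μ^(2)=-2; μ^(3)=-5

((1, 1, 0); (2, 2, 2); (0, 1, 0))


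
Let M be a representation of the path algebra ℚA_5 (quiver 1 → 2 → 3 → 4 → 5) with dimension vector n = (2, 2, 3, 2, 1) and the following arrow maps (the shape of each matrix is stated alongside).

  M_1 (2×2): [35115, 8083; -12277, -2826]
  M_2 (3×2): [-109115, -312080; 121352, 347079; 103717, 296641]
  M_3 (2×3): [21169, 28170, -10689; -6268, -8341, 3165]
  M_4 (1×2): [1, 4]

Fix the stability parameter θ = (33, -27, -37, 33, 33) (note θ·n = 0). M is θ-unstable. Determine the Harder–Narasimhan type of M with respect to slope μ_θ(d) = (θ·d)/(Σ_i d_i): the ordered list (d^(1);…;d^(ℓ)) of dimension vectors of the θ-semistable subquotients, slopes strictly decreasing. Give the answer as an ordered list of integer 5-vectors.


Barcode: M ≅ I[1,4], I[1,5], I[3,3]. HN layers by μ_θ (3 steps, strictly decreasing):
  μ^(1)=33; μ^(2)=-31/3; μ^(3)=-37

((0, 0, 0, 2, 1); (2, 2, 2, 0, 0); (0, 0, 1, 0, 0))


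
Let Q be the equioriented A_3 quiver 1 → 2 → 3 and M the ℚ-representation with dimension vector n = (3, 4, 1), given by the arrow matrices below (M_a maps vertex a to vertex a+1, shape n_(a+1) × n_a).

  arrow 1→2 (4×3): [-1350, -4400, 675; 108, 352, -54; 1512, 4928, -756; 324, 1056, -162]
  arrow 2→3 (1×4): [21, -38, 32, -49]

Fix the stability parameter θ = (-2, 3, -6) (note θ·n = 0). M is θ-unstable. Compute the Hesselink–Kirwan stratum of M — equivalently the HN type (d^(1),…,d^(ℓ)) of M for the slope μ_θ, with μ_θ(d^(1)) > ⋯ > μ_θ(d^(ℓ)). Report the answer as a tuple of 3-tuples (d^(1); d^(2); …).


Interval decomposition of M: I[1,1]^2, I[1,3], I[2,2]^3.
HN type (ℓ=3): μ^(1)=3; μ^(2)=-3/2; μ^(3)=-2

((0, 3, 0); (0, 1, 1); (3, 0, 0))


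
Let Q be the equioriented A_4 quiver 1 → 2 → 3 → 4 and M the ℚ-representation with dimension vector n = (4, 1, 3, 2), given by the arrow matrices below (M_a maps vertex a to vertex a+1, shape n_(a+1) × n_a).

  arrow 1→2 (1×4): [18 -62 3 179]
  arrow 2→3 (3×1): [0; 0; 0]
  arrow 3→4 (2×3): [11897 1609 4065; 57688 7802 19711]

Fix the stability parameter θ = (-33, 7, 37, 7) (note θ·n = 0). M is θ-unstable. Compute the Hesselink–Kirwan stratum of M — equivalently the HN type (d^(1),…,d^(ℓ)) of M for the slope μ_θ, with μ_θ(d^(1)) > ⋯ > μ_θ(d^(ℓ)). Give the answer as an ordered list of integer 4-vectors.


Via rank(M_{q-1}∘⋯∘M_p): M ≅ I[1,1]^3, I[1,2], I[3,3], I[3,4]^2.
μ_θ-semistable layers: μ^(1)=37; μ^(2)=22; μ^(3)=7; μ^(4)=-33

((0, 0, 1, 0); (0, 0, 2, 2); (0, 1, 0, 0); (4, 0, 0, 0))


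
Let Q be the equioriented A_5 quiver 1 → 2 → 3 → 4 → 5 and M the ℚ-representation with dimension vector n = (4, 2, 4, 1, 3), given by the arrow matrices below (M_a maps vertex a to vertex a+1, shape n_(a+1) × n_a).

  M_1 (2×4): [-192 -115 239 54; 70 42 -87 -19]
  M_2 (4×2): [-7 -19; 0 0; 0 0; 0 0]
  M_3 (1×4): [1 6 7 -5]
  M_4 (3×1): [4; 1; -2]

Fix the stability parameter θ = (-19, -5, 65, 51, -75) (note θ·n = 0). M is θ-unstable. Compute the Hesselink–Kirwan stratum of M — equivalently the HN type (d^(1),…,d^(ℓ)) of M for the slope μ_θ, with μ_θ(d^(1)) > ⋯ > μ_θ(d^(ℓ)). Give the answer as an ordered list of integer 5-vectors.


Barcode: M ≅ I[1,1]^2, I[1,2], I[1,5], I[3,3]^3, I[5,5]^2. HN layers by μ_θ (5 steps, strictly decreasing):
  μ^(1)=65; μ^(2)=41/3; μ^(3)=-5; μ^(4)=-19; μ^(5)=-75

((0, 0, 3, 0, 0); (0, 0, 1, 1, 1); (0, 2, 0, 0, 0); (4, 0, 0, 0, 0); (0, 0, 0, 0, 2))


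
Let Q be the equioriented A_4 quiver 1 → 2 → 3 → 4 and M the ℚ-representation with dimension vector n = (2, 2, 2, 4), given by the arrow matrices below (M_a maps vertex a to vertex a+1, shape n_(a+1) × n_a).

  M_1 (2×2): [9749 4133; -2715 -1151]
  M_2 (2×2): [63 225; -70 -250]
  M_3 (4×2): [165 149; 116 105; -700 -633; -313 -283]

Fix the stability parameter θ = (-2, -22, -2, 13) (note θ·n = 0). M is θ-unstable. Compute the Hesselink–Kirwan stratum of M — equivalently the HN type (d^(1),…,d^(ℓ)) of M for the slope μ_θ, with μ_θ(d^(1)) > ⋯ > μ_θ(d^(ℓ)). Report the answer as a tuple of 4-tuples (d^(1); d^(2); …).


Via rank(M_{q-1}∘⋯∘M_p): M ≅ I[1,2], I[1,4], I[3,4], I[4,4]^2.
μ_θ-semistable layers: μ^(1)=13; μ^(2)=-2; μ^(3)=-12

((0, 0, 0, 4); (0, 0, 2, 0); (2, 2, 0, 0))


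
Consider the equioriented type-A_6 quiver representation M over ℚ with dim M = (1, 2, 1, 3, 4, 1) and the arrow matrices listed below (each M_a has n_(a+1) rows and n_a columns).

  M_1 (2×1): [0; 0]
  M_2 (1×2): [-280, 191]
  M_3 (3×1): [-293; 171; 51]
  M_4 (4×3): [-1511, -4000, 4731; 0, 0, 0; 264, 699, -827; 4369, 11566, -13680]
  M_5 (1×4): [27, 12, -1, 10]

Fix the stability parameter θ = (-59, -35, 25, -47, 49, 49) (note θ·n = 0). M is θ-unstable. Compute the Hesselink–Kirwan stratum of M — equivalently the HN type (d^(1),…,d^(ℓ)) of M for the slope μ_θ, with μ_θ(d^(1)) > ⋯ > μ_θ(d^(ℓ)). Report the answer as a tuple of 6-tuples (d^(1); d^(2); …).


Via rank(M_{q-1}∘⋯∘M_p): M ≅ I[1,1], I[2,2], I[2,6], I[4,5]^2, I[5,5].
μ_θ-semistable layers: μ^(1)=49; μ^(2)=-11; μ^(3)=-35; μ^(4)=-47; μ^(5)=-59

((0, 0, 0, 0, 4, 1); (0, 0, 1, 1, 0, 0); (0, 2, 0, 0, 0, 0); (0, 0, 0, 2, 0, 0); (1, 0, 0, 0, 0, 0))


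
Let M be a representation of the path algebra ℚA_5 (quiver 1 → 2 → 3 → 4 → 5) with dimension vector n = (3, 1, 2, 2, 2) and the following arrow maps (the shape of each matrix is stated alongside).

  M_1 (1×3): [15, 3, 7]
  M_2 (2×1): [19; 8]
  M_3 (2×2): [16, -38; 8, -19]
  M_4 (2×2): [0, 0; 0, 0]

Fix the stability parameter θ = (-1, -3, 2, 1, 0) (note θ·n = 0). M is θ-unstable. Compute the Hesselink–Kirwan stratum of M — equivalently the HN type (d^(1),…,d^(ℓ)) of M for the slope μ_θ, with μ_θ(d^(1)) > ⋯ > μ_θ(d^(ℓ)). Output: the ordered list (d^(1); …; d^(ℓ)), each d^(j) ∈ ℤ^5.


Via rank(M_{q-1}∘⋯∘M_p): M ≅ I[1,1]^2, I[1,3], I[3,4], I[4,4], I[5,5]^2.
μ_θ-semistable layers: μ^(1)=2; μ^(2)=3/2; μ^(3)=1; μ^(4)=0; μ^(5)=-1; μ^(6)=-2

((0, 0, 1, 0, 0); (0, 0, 1, 1, 0); (0, 0, 0, 1, 0); (0, 0, 0, 0, 2); (2, 0, 0, 0, 0); (1, 1, 0, 0, 0))


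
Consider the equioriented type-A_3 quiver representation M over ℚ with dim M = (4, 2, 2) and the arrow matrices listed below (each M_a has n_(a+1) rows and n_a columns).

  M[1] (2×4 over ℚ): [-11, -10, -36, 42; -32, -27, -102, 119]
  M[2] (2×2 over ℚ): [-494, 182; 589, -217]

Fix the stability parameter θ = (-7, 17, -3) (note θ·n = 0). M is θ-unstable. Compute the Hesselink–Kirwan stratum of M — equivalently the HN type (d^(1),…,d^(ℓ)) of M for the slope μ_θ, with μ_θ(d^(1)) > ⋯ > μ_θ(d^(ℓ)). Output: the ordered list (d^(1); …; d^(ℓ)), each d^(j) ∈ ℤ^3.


Interval decomposition of M: I[1,1]^2, I[1,2], I[1,3], I[3,3].
HN type (ℓ=4): μ^(1)=17; μ^(2)=7; μ^(3)=-3; μ^(4)=-7

((0, 1, 0); (0, 1, 1); (0, 0, 1); (4, 0, 0))


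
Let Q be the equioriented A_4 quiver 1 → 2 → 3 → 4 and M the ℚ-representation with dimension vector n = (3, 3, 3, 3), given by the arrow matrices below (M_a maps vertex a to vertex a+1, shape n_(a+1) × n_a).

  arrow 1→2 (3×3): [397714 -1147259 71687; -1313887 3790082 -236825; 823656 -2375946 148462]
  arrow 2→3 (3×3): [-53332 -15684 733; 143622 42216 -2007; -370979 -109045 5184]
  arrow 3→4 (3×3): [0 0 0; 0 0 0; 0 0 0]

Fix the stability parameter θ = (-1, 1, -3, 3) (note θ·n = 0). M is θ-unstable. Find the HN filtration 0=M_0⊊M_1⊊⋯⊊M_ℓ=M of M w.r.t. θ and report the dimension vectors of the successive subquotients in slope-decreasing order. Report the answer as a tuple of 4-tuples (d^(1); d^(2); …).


Interval decomposition of M: I[1,1], I[1,3]^2, I[2,3], I[4,4]^3.
HN type (ℓ=2): μ^(1)=3; μ^(2)=-1

((0, 0, 0, 3); (3, 3, 3, 0))


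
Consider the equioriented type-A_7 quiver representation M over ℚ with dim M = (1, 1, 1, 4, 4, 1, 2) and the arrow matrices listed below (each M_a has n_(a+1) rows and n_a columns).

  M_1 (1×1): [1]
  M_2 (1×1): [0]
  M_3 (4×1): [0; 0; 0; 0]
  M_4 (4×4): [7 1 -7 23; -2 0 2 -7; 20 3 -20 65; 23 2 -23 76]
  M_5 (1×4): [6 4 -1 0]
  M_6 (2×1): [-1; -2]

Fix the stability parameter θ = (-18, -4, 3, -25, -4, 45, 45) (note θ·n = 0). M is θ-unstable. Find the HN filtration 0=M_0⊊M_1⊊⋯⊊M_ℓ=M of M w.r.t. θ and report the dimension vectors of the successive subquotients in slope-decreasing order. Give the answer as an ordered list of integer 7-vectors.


Barcode: M ≅ I[1,2], I[3,3], I[4,4], I[4,5]^2, I[4,7], I[5,5], I[7,7]. HN layers by μ_θ (5 steps, strictly decreasing):
  μ^(1)=45; μ^(2)=3; μ^(3)=-4; μ^(4)=-18; μ^(5)=-25

((0, 0, 0, 0, 0, 1, 2); (0, 0, 1, 0, 0, 0, 0); (0, 1, 0, 0, 4, 0, 0); (1, 0, 0, 0, 0, 0, 0); (0, 0, 0, 4, 0, 0, 0))


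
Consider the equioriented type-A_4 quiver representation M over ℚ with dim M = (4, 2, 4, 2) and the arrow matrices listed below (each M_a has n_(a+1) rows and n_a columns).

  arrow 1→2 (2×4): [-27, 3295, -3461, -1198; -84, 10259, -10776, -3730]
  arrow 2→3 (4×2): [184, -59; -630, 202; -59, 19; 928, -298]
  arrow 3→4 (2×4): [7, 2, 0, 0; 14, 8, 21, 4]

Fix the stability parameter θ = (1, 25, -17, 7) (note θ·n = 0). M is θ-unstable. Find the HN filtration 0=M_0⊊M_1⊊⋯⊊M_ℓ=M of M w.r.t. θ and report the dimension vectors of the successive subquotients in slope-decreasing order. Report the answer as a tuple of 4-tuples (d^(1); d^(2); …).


Via rank(M_{q-1}∘⋯∘M_p): M ≅ I[1,1]^2, I[1,4]^2, I[3,3]^2.
μ_θ-semistable layers: μ^(1)=7; μ^(2)=4; μ^(3)=1; μ^(4)=-17

((0, 0, 0, 2); (0, 2, 2, 0); (4, 0, 0, 0); (0, 0, 2, 0))


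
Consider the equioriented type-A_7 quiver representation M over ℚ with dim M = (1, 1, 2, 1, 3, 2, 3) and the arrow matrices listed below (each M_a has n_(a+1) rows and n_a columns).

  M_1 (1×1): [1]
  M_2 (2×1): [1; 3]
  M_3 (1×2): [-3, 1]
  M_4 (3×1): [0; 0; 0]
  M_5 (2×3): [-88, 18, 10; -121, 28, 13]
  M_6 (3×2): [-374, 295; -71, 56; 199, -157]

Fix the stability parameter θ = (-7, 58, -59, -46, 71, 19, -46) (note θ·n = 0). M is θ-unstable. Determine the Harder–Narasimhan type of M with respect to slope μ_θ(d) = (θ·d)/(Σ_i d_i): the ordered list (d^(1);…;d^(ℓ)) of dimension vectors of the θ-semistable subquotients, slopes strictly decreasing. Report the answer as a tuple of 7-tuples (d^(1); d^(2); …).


Barcode: M ≅ I[1,3], I[3,4], I[5,5], I[5,7]^2, I[7,7]. HN layers by μ_θ (6 steps, strictly decreasing):
  μ^(1)=71; μ^(2)=44/3; μ^(3)=-1/2; μ^(4)=-7; μ^(5)=-46; μ^(6)=-59

((0, 0, 0, 0, 1, 0, 0); (0, 0, 0, 0, 2, 2, 2); (0, 1, 1, 0, 0, 0, 0); (1, 0, 0, 0, 0, 0, 0); (0, 0, 0, 1, 0, 0, 1); (0, 0, 1, 0, 0, 0, 0))


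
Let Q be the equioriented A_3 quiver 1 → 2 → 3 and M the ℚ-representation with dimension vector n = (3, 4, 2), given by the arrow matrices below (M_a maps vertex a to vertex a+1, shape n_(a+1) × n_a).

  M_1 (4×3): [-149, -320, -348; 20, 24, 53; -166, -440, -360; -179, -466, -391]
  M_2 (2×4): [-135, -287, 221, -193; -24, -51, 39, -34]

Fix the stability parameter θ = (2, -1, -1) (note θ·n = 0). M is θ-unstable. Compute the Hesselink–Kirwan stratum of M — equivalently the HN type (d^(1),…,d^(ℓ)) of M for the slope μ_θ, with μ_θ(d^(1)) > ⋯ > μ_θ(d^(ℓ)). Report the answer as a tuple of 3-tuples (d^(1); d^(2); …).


Via rank(M_{q-1}∘⋯∘M_p): M ≅ I[1,2], I[1,3]^2, I[2,2].
μ_θ-semistable layers: μ^(1)=1/2; μ^(2)=0; μ^(3)=-1

((1, 1, 0); (2, 2, 2); (0, 1, 0))


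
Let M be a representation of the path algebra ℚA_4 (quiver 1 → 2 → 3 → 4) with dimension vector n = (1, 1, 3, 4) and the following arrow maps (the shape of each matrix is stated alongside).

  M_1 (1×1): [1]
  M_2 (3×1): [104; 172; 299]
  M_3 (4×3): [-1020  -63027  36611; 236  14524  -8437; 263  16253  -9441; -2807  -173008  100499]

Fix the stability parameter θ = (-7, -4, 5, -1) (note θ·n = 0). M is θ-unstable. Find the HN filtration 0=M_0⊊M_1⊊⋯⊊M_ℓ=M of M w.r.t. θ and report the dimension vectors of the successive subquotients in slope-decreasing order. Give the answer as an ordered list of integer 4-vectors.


Barcode: M ≅ I[1,4], I[3,4]^2, I[4,4]. HN layers by μ_θ (4 steps, strictly decreasing):
  μ^(1)=2; μ^(2)=-1; μ^(3)=-4; μ^(4)=-7

((0, 0, 3, 3); (0, 0, 0, 1); (0, 1, 0, 0); (1, 0, 0, 0))


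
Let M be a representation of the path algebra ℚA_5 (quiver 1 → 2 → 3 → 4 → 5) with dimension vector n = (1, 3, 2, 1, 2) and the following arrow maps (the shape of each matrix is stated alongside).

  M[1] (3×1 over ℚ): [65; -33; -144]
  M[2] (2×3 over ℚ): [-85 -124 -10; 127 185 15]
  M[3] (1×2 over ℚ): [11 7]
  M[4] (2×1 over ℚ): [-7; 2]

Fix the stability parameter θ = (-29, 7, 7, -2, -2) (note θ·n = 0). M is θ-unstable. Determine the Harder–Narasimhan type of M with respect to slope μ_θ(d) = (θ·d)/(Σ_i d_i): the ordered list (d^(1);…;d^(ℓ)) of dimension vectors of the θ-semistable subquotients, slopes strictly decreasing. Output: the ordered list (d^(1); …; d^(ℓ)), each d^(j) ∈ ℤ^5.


Via rank(M_{q-1}∘⋯∘M_p): M ≅ I[1,5], I[2,2], I[2,3], I[5,5].
μ_θ-semistable layers: μ^(1)=7; μ^(2)=5/2; μ^(3)=-2; μ^(4)=-29

((0, 2, 1, 0, 0); (0, 1, 1, 1, 1); (0, 0, 0, 0, 1); (1, 0, 0, 0, 0))


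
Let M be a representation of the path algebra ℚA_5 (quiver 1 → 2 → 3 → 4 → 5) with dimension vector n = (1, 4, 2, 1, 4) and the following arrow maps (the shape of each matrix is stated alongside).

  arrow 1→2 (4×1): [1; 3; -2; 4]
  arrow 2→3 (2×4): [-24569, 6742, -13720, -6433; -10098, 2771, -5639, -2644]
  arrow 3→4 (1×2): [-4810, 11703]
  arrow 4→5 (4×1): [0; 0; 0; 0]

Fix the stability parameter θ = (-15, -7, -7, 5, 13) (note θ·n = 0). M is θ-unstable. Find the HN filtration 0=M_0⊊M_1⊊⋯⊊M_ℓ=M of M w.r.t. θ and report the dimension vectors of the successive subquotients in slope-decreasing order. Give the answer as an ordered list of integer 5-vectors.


Interval decomposition of M: I[1,4], I[2,2]^2, I[2,3], I[5,5]^4.
HN type (ℓ=4): μ^(1)=13; μ^(2)=5; μ^(3)=-7; μ^(4)=-15

((0, 0, 0, 0, 4); (0, 0, 0, 1, 0); (0, 4, 2, 0, 0); (1, 0, 0, 0, 0))


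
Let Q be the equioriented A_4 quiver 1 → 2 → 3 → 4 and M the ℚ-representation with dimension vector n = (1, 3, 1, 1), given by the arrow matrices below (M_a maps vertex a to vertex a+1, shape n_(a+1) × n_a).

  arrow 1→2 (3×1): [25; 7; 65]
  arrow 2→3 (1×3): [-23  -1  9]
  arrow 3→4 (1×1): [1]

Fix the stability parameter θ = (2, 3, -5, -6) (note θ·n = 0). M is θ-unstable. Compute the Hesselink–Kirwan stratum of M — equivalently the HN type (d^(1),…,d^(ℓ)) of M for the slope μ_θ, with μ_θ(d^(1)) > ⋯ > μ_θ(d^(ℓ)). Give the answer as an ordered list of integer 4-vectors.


Barcode: M ≅ I[1,4], I[2,2]^2. HN layers by μ_θ (2 steps, strictly decreasing):
  μ^(1)=3; μ^(2)=-3/2

((0, 2, 0, 0); (1, 1, 1, 1))


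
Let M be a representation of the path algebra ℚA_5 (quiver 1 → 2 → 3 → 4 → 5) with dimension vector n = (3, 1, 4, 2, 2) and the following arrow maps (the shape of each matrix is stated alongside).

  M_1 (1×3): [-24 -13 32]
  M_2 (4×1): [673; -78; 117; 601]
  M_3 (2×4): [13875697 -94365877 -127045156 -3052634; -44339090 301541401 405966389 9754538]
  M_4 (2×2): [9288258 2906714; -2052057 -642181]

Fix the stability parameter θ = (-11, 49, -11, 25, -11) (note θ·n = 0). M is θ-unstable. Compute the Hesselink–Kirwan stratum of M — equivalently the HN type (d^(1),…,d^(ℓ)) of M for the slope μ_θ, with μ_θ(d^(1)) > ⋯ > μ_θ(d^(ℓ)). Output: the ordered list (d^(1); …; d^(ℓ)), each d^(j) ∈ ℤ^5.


Interval decomposition of M: I[1,1]^2, I[1,4], I[3,3]^2, I[3,5], I[5,5].
HN type (ℓ=4): μ^(1)=25; μ^(2)=19; μ^(3)=7; μ^(4)=-11

((0, 0, 0, 1, 0); (0, 1, 1, 0, 0); (0, 0, 0, 1, 1); (3, 0, 3, 0, 1))


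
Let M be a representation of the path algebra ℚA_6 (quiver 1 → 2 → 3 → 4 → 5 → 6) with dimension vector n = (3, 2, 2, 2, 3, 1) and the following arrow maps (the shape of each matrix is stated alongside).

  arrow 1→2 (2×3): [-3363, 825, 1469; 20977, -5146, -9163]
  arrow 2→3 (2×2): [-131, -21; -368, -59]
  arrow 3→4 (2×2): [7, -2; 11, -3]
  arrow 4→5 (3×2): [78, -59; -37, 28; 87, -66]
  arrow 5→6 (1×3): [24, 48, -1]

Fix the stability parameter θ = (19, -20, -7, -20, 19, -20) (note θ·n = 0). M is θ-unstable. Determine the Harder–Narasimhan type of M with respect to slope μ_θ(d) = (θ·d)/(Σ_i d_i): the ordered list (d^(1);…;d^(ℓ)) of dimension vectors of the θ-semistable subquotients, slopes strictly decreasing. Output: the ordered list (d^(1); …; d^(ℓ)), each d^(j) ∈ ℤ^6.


Interval decomposition of M: I[1,1], I[1,5], I[1,6], I[5,5].
HN type (ℓ=3): μ^(1)=19; μ^(2)=-1/2; μ^(3)=-7

((1, 0, 0, 0, 2, 0); (0, 0, 0, 0, 1, 1); (2, 2, 2, 2, 0, 0))
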